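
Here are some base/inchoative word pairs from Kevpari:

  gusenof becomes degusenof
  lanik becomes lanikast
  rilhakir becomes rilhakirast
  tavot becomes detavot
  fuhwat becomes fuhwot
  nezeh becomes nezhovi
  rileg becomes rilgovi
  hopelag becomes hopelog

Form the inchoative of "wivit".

rileg and hopelag both end in -g yet inflect differently (rilgovi, hopelog), so the final letter is not what conditions the rule; the last vowel is.
"wivit" has last vowel 'i'. The stems whose last vowel is 'i' (rilhakir → rilhakirast, lanik → lanikast) add -ast.
The other patterns: stems whose last vowel is 'e' delete the last vowel and add -ovi; stems whose last vowel is 'a' change the last vowel to 'o'; stems whose last vowel is 'o' add the prefix de-.
So wivit → wivitast.

wivitast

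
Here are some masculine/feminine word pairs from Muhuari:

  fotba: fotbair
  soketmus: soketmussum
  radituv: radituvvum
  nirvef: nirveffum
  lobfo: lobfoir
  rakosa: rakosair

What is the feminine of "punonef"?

punoneffum

"punonef" ends in a consonant. The stems ending in a consonant (soketmus → soketmussum, nirvef → nirveffum, radituv → radituvvum) double the final consonant and add -um.
So punonef → punoneffum.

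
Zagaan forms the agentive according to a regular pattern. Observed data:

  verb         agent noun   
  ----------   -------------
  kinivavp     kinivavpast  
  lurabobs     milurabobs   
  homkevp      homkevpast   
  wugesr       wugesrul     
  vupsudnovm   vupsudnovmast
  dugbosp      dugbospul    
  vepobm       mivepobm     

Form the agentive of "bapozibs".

mibapozibs

"bapozibs" has second-to-last letter 'b'. The stems whose second-to-last letter is 'b' (vepobm → mivepobm, lurabobs → milurabobs) add the prefix mi-.
The other patterns: stems whose second-to-last letter is 's' add -ul; stems whose second-to-last letter is 'v' add -ast.
So bapozibs → mibapozibs.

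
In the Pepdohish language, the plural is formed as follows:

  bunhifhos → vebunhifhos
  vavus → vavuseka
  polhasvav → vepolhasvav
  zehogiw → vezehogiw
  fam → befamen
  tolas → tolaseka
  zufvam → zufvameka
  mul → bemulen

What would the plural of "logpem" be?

logpemeka

fam and zufvam both end in -m yet inflect differently (befamen, zufvameka), so the final letter is not what conditions the rule; the number of vowels is.
"logpem" has 2 vowels. The stems with 2 vowels (zufvam → zufvameka, tolas → tolaseka, vavus → vavuseka) add -eka.
The other patterns: stems with 1 vowel add be- … -en around the stem; stems with 3 vowels add the prefix ve-.
So logpem → logpemeka.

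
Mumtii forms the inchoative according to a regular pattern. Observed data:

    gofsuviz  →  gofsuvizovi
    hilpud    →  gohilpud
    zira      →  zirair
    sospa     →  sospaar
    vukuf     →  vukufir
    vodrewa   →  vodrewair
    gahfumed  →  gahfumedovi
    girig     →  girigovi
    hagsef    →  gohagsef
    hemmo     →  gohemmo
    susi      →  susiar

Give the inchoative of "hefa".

gohefa

hilpud and gahfumed both end in -d yet inflect differently (gohilpud, gahfumedovi), so the final letter is not what conditions the rule; the first letter is.
"hefa" begins with h-. The stems beginning with h- (hilpud → gohilpud, hagsef → gohagsef, hemmo → gohemmo) add the prefix go-.
The other patterns: stems beginning with s- add -ar; stems beginning with g- add -ovi; stems beginning with v- or z- add -ir.
So hefa → gohefa.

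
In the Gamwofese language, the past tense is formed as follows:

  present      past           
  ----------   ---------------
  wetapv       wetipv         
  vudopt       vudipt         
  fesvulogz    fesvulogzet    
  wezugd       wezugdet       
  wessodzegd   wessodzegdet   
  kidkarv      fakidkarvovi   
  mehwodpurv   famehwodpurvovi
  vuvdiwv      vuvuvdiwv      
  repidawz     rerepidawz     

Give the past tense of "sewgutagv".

sewgutagvet

"sewgutagv" has second-to-last letter 'g'. The stems whose second-to-last letter is 'g' (fesvulogz → fesvulogzet, wezugd → wezugdet, wessodzegd → wessodzegdet) add -et.
So sewgutagv → sewgutagvet.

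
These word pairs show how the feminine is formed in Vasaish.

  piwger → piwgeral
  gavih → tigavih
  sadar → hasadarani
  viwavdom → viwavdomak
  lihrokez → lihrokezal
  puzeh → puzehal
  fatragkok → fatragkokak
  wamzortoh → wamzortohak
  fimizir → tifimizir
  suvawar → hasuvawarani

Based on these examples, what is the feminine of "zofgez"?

zofgezal

wamzortoh and gavih both end in -h yet inflect differently (wamzortohak, tigavih), so the final letter is not what conditions the rule; the last vowel is.
"zofgez" has last vowel 'e'. The stems whose last vowel is 'e' (lihrokez → lihrokezal, puzeh → puzehal, piwger → piwgeral) add -al.
So zofgez → zofgezal.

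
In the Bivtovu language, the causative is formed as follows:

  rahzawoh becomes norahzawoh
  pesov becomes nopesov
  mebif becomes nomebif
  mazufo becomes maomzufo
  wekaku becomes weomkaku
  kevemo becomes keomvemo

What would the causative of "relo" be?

reomlo

rahzawoh and mazufo both have last vowel 'o' yet inflect differently (norahzawoh, maomzufo), so the last vowel is not what conditions the rule; whether the stem ends in a vowel or a consonant is.
"relo" ends in a vowel. The stems ending in a vowel (mazufo → maomzufo, wekaku → weomkaku, kevemo → keomvemo) insert -om- after the first vowel.
The other pattern: stems ending in a consonant add the prefix no-.
So relo → reomlo.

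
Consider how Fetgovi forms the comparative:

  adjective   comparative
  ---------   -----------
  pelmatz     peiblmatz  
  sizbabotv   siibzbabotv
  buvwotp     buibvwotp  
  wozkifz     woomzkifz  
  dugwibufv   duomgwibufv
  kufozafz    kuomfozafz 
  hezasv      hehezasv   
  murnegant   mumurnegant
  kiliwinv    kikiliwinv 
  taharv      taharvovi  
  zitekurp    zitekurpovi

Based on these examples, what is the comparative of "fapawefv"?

faompawefv

pelmatz and wozkifz both end in -z yet inflect differently (peiblmatz, woomzkifz), so the final letter is not what conditions the rule; the second-to-last letter is.
"fapawefv" has second-to-last letter 'f'. The stems whose second-to-last letter is 'f' (wozkifz → woomzkifz, dugwibufv → duomgwibufv, kufozafz → kuomfozafz) insert -om- after the first vowel.
The other patterns: stems whose second-to-last letter is 't' insert -ib- after the first vowel; stems whose second-to-last letter is 'n' or 's' repeat the first consonant+vowel as a prefix; stems whose second-to-last letter is 'r' add -ovi.
So fapawefv → faompawefv.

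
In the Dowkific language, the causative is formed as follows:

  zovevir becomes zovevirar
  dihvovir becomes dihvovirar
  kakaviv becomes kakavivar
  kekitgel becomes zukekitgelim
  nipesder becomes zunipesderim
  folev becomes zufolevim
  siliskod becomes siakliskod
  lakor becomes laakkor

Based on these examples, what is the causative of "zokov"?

zovevir and nipesder both end in -r yet inflect differently (zovevirar, zunipesderim), so the final letter is not what conditions the rule; the last vowel is.
"zokov" has last vowel 'o'. The stems whose last vowel is 'o' (siliskod → siakliskod, lakor → laakkor) insert -ak- after the first vowel.
So zokov → zoakkov.

zoakkov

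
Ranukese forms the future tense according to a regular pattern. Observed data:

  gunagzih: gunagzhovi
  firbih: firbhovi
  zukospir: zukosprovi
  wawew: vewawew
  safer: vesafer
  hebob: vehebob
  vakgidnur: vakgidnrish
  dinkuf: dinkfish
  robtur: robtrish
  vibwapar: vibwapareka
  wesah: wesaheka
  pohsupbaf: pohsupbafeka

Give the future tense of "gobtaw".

gobtaweka

zukospir and safer both end in -r yet inflect differently (zukosprovi, vesafer), so the final letter is not what conditions the rule; the last vowel is.
"gobtaw" has last vowel 'a'. The stems whose last vowel is 'a' (vibwapar → vibwapareka, wesah → wesaheka, pohsupbaf → pohsupbafeka) add -eka.
The other patterns: stems whose last vowel is 'i' delete the last vowel and add -ovi; stems whose last vowel is 'e' or 'o' add the prefix ve-; stems whose last vowel is 'u' delete the last vowel and add -ish.
So gobtaw → gobtaweka.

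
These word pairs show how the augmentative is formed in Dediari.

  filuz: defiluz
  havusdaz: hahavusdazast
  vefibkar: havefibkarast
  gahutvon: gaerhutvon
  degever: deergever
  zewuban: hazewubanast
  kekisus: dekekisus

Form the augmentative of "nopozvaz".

havusdaz and filuz both end in -z yet inflect differently (hahavusdazast, defiluz), so the final letter is not what conditions the rule; the last vowel is.
"nopozvaz" has last vowel 'a'. The stems whose last vowel is 'a' (zewuban → hazewubanast, havusdaz → hahavusdazast, vefibkar → havefibkarast) add ha- … -ast around the stem.
The other patterns: stems whose last vowel is 'u' add the prefix de-; stems whose last vowel is 'e' or 'o' insert -er- after the first vowel.
So nopozvaz → hanopozvazast.

hanopozvazast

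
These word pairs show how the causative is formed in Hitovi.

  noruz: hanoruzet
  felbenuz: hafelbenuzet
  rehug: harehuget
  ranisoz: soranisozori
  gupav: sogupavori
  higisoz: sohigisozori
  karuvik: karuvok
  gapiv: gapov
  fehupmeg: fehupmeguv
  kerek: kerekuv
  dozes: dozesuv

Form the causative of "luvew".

luvewuv

"luvew" has last vowel 'e'. The stems whose last vowel is 'e' (fehupmeg → fehupmeguv, kerek → kerekuv, dozes → dozesuv) add -uv.
So luvew → luvewuv.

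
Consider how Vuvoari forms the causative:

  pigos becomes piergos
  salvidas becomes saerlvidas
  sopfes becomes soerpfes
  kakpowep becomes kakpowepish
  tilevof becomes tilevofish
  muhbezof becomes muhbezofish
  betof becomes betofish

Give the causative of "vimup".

"vimup" ends in -p. The one such stem in the data (kakpowep → kakpowepish) adds -ish, so the same rule applies.
The other pattern: stems ending in -s insert -er- after the first vowel.
So vimup → vimupish.

vimupish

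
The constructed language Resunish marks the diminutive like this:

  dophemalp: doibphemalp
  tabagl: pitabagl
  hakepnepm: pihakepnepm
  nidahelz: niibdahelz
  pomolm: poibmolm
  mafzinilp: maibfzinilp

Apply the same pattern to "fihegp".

pifihegp

pomolm and hakepnepm both end in -m yet inflect differently (poibmolm, pihakepnepm), so the final letter is not what conditions the rule; the second-to-last letter is.
"fihegp" has second-to-last letter 'g'. The one such stem in the data (tabagl → pitabagl) adds the prefix pi-, so the same rule applies.
The other pattern: stems whose second-to-last letter is 'l' insert -ib- after the first vowel.
So fihegp → pifihegp.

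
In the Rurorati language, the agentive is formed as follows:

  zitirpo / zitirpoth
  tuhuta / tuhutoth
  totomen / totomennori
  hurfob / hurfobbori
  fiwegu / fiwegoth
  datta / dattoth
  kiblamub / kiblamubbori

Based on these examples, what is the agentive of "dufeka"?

dufekoth

"dufeka" ends in a vowel. The stems ending in a vowel (tuhuta → tuhutoth, fiwegu → fiwegoth, datta → dattoth) drop the final letter and add -oth.
The other pattern: stems ending in a consonant double the final consonant and add -ori.
So dufeka → dufekoth.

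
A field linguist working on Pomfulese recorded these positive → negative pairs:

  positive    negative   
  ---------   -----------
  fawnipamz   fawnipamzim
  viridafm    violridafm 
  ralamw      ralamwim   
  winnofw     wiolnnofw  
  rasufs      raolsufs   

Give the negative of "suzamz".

suzamzim

winnofw and ralamw both end in -w yet inflect differently (wiolnnofw, ralamwim), so the final letter is not what conditions the rule; the second-to-last letter is.
"suzamz" has second-to-last letter 'm'. The stems whose second-to-last letter is 'm' (ralamw → ralamwim, fawnipamz → fawnipamzim) add -im.
The other pattern: stems whose second-to-last letter is 'f' insert -ol- after the first vowel.
So suzamz → suzamzim.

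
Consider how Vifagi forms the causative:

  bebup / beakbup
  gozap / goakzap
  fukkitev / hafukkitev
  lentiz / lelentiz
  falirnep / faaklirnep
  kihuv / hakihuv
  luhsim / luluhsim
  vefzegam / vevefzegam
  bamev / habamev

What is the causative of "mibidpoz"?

mimibidpoz

"mibidpoz" ends in -z. The one such stem in the data (lentiz → lelentiz) repeats the first consonant+vowel as a prefix (as do luhsim, vefzegam), so the same rule applies.
So mibidpoz → mimibidpoz.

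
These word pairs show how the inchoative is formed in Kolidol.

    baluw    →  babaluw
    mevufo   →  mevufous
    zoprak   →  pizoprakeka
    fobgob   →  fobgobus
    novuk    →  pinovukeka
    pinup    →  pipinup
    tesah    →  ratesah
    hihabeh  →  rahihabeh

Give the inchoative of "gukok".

zoprak and tesah both have last vowel 'a' yet inflect differently (pizoprakeka, ratesah), so the last vowel is not what conditions the rule; the final letter is.
"gukok" ends in -k. The stems ending in -k (zoprak → pizoprakeka, novuk → pinovukeka) add pi- … -eka around the stem.
So gukok → pigukokeka.

pigukokeka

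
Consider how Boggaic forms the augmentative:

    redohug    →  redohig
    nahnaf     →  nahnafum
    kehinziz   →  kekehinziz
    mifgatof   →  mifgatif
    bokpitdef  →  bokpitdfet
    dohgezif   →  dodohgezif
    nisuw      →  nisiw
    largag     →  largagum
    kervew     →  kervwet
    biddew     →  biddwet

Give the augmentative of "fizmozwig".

nahnaf and bokpitdef both end in -f yet inflect differently (nahnafum, bokpitdfet), so the final letter is not what conditions the rule; the last vowel is.
"fizmozwig" has last vowel 'i'. The stems whose last vowel is 'i' (dohgezif → dodohgezif, kehinziz → kekehinziz) repeat the first consonant+vowel as a prefix.
So fizmozwig → fifizmozwig.

fifizmozwig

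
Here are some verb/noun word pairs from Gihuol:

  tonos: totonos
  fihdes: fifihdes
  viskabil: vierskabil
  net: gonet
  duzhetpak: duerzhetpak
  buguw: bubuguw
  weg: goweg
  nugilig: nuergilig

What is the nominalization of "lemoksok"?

leermoksok

weg and nugilig both end in -g yet inflect differently (goweg, nuergilig), so the final letter is not what conditions the rule; the number of vowels is.
"lemoksok" has 3 vowels. The stems with 3 vowels (nugilig → nuergilig, duzhetpak → duerzhetpak, viskabil → vierskabil) insert -er- after the first vowel.
So lemoksok → leermoksok.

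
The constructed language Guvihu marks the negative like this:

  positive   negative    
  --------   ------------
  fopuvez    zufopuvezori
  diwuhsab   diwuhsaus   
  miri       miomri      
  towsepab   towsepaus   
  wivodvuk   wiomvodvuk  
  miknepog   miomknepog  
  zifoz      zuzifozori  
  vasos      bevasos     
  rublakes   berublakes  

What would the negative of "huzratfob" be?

huzratfous

vasos and zifoz both have last vowel 'o' yet inflect differently (bevasos, zuzifozori), so the last vowel is not what conditions the rule; the final letter is.
"huzratfob" ends in -b. The stems ending in -b (diwuhsab → diwuhsaus, towsepab → towsepaus) drop the final letter and add -us.
So huzratfob → huzratfous.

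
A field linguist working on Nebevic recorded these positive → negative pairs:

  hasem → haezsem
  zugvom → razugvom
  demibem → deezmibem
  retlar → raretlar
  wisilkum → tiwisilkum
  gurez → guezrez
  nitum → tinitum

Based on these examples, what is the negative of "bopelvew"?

boezpelvew

"bopelvew" has last vowel 'e'. The stems whose last vowel is 'e' (hasem → haezsem, gurez → guezrez, demibem → deezmibem) insert -ez- after the first vowel.
So bopelvew → boezpelvew.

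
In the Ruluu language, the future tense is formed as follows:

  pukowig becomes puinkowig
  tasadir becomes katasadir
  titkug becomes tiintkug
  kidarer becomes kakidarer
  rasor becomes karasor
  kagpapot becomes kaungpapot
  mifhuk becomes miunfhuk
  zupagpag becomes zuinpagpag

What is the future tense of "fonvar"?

kafonvar

tasadir and pukowig both have last vowel 'i' yet inflect differently (katasadir, puinkowig), so the last vowel is not what conditions the rule; the final letter is.
"fonvar" ends in -r. The stems ending in -r (tasadir → katasadir, rasor → karasor, kidarer → kakidarer) add the prefix ka-.
The other patterns: stems ending in -g insert -in- after the first vowel; stems ending in -k or -t insert -un- after the first vowel.
So fonvar → kafonvar.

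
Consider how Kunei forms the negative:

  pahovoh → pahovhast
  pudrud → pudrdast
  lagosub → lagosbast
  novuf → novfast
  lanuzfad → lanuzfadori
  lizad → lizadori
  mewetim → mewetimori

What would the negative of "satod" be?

satdast

pudrud and lanuzfad both end in -d yet inflect differently (pudrdast, lanuzfadori), so the final letter is not what conditions the rule; the last vowel is.
"satod" has last vowel 'o'. The one such stem in the data (pahovoh → pahovhast) deletes the last vowel and adds -ast (as do pudrud, lagosub), so the same rule applies.
The other pattern: stems whose last vowel is 'a' or 'i' add -ori.
So satod → satdast.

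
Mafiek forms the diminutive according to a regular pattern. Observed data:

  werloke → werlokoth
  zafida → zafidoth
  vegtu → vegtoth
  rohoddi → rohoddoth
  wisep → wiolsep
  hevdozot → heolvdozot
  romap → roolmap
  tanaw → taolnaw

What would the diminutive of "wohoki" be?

werloke and wisep both have last vowel 'e' yet inflect differently (werlokoth, wiolsep), so the last vowel is not what conditions the rule; whether the stem ends in a vowel or a consonant is.
"wohoki" ends in a vowel. The stems ending in a vowel (werloke → werlokoth, zafida → zafidoth, vegtu → vegtoth) drop the final letter and add -oth.
The other pattern: stems ending in a consonant insert -ol- after the first vowel.
So wohoki → wohokoth.

wohokoth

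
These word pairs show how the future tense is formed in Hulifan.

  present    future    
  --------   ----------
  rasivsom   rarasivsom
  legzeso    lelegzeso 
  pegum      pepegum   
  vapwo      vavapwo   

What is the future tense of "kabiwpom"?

kakabiwpom

Every pair shown (rasivsom → rarasivsom, legzeso → lelegzeso, pegum → pepegum, …) follows the same rule: repeat the first consonant+vowel as a prefix.
So kabiwpom → kakabiwpom.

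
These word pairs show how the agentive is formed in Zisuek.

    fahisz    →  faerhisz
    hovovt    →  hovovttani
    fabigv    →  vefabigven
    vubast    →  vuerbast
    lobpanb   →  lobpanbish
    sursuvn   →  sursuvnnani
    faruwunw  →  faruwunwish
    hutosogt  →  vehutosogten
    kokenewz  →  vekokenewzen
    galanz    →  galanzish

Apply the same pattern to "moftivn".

moftivnnani

galanz and fahisz both end in -z yet inflect differently (galanzish, faerhisz), so the final letter is not what conditions the rule; the second-to-last letter is.
"moftivn" has second-to-last letter 'v'. The stems whose second-to-last letter is 'v' (hovovt → hovovttani, sursuvn → sursuvnnani) double the final consonant and add -ani.
So moftivn → moftivnnani.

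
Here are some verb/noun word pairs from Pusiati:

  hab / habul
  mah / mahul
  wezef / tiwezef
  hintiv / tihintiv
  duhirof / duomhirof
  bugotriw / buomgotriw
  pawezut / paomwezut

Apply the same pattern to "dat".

"dat" has 1 vowel. The stems with 1 vowel (hab → habul, mah → mahul) add -ul.
The other patterns: stems with 2 vowels add the prefix ti-; stems with 3 vowels insert -om- after the first vowel.
So dat → datul.

datul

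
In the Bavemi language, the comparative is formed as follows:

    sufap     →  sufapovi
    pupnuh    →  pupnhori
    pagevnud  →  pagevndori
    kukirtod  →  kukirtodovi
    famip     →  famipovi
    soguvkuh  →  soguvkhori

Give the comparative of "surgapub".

surgapbori

"surgapub" has last vowel 'u'. The stems whose last vowel is 'u' (pupnuh → pupnhori, pagevnud → pagevndori, soguvkuh → soguvkhori) delete the last vowel and add -ori.
The other pattern: stems whose last vowel is 'a', 'i' or 'o' add -ovi.
So surgapub → surgapbori.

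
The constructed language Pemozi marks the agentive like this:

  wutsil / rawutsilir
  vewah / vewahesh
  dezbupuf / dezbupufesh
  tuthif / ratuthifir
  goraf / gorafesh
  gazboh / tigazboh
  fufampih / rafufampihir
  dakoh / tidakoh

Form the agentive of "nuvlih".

dakoh and fufampih both end in -h yet inflect differently (tidakoh, rafufampihir), so the final letter is not what conditions the rule; the last vowel is.
"nuvlih" has last vowel 'i'. The stems whose last vowel is 'i' (tuthif → ratuthifir, wutsil → rawutsilir, fufampih → rafufampihir) add ra- … -ir around the stem.
The other patterns: stems whose last vowel is 'o' add the prefix ti-; stems whose last vowel is 'a' or 'u' add -esh.
So nuvlih → ranuvlihir.

ranuvlihir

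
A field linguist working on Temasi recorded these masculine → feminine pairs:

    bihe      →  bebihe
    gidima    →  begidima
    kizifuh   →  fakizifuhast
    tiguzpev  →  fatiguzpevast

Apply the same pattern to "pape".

bihe and tiguzpev both have last vowel 'e' yet inflect differently (bebihe, fatiguzpevast), so the last vowel is not what conditions the rule; whether the stem ends in a vowel or a consonant is.
"pape" ends in a vowel. The stems ending in a vowel (bihe → bebihe, gidima → begidima) add the prefix be-.
The other pattern: stems ending in a consonant add fa- … -ast around the stem.
So pape → bepape.

bepape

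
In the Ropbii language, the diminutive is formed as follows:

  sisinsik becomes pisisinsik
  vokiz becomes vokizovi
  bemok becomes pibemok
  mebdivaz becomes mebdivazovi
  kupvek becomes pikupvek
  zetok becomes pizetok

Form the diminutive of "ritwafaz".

ritwafazovi

sisinsik and vokiz both have last vowel 'i' yet inflect differently (pisisinsik, vokizovi), so the last vowel is not what conditions the rule; the final letter is.
"ritwafaz" ends in -z. The stems ending in -z (mebdivaz → mebdivazovi, vokiz → vokizovi) add -ovi.
The other pattern: stems ending in -k add the prefix pi-.
So ritwafaz → ritwafazovi.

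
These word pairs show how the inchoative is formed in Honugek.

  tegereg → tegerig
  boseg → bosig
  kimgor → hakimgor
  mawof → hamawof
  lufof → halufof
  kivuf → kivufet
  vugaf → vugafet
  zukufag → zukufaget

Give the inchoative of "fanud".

fanudet

"fanud" has last vowel 'u'. The one such stem in the data (kivuf → kivufet) adds -et, so the same rule applies.
The other patterns: stems whose last vowel is 'e' change the last vowel to 'i'; stems whose last vowel is 'o' add the prefix ha-.
So fanud → fanudet.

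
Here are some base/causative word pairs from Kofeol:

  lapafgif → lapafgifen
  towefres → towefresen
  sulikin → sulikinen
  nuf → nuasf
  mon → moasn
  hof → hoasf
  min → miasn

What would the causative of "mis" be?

miass

"mis" has 1 vowel. The stems with 1 vowel (nuf → nuasf, mon → moasn, hof → hoasf) insert -as- after the first vowel.
The other pattern: stems with 3 vowels add -en.
So mis → miass.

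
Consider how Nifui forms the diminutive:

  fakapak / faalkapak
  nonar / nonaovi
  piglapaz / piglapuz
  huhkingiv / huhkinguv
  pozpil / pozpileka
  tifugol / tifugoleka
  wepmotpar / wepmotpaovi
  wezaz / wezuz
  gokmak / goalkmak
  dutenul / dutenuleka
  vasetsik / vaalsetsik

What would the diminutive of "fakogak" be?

faalkogak

"fakogak" ends in -k. The stems ending in -k (gokmak → goalkmak, vasetsik → vaalsetsik, fakapak → faalkapak) insert -al- after the first vowel.
The other patterns: stems ending in -r drop the final letter and add -ovi; stems ending in -l add -eka; stems ending in -v or -z change the last vowel to 'u'.
So fakogak → faalkogak.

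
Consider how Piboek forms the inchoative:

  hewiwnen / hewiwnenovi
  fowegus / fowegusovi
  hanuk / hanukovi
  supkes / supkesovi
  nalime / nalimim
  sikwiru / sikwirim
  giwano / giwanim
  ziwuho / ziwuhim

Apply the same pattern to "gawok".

hewiwnen and nalime both have last vowel 'e' yet inflect differently (hewiwnenovi, nalimim), so the last vowel is not what conditions the rule; whether the stem ends in a vowel or a consonant is.
"gawok" ends in a consonant. The stems ending in a consonant (hewiwnen → hewiwnenovi, fowegus → fowegusovi, hanuk → hanukovi) add -ovi.
The other pattern: stems ending in a vowel drop the final letter and add -im.
So gawok → gawokovi.

gawokovi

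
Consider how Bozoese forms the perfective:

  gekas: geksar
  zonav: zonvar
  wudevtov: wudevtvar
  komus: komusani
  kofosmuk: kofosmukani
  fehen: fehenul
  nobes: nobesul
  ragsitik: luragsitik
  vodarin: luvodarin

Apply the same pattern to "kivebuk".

kivebukani

gekas and komus both end in -s yet inflect differently (geksar, komusani), so the final letter is not what conditions the rule; the last vowel is.
"kivebuk" has last vowel 'u'. The stems whose last vowel is 'u' (komus → komusani, kofosmuk → kofosmukani) add -ani.
So kivebuk → kivebukani.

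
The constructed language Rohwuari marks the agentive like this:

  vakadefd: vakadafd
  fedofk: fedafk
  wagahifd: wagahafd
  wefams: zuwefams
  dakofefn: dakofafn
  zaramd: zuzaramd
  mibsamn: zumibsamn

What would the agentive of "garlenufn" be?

garlenafn

dakofefn and mibsamn both end in -n yet inflect differently (dakofafn, zumibsamn), so the final letter is not what conditions the rule; the second-to-last letter is.
"garlenufn" has second-to-last letter 'f'. The stems whose second-to-last letter is 'f' (wagahifd → wagahafd, vakadefd → vakadafd, fedofk → fedafk) change the last vowel to 'a'.
The other pattern: stems whose second-to-last letter is 'm' add the prefix zu-.
So garlenufn → garlenafn.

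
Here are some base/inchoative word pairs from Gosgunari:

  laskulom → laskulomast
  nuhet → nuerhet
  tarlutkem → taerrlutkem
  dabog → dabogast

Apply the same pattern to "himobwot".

laskulom and tarlutkem both end in -m yet inflect differently (laskulomast, taerrlutkem), so the final letter is not what conditions the rule; the last vowel is.
"himobwot" has last vowel 'o'. The stems whose last vowel is 'o' (laskulom → laskulomast, dabog → dabogast) add -ast.
The other pattern: stems whose last vowel is 'e' insert -er- after the first vowel.
So himobwot → himobwotast.

himobwotast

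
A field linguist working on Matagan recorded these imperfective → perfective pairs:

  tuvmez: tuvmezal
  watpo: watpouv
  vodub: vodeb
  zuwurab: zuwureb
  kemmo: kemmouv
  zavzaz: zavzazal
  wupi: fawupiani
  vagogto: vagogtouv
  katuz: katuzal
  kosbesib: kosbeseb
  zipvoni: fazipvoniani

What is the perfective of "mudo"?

mudouv

zavzaz and zuwurab both have last vowel 'a' yet inflect differently (zavzazal, zuwureb), so the last vowel is not what conditions the rule; the final letter is.
"mudo" ends in -o. The stems ending in -o (vagogto → vagogtouv, watpo → watpouv, kemmo → kemmouv) add -uv.
The other patterns: stems ending in -z add -al; stems ending in -b change the last vowel to 'e'; stems ending in -i add fa- … -ani around the stem.
So mudo → mudouv.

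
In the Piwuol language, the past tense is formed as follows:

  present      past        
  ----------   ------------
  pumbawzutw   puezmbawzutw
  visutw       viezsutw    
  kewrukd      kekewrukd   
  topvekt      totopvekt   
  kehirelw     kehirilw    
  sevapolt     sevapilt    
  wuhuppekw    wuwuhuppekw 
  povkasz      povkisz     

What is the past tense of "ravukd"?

raravukd

wuhuppekw and visutw both end in -w yet inflect differently (wuwuhuppekw, viezsutw), so the final letter is not what conditions the rule; the second-to-last letter is.
"ravukd" has second-to-last letter 'k'. The stems whose second-to-last letter is 'k' (topvekt → totopvekt, wuhuppekw → wuwuhuppekw, kewrukd → kekewrukd) repeat the first consonant+vowel as a prefix.
The other patterns: stems whose second-to-last letter is 't' insert -ez- after the first vowel; stems whose second-to-last letter is 'l' or 's' change the last vowel to 'i'.
So ravukd → raravukd.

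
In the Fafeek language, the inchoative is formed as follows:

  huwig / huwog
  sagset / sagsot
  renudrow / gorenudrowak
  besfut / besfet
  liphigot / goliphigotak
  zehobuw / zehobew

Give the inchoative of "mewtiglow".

sagset and liphigot both end in -t yet inflect differently (sagsot, goliphigotak), so the final letter is not what conditions the rule; the last vowel is.
"mewtiglow" has last vowel 'o'. The stems whose last vowel is 'o' (liphigot → goliphigotak, renudrow → gorenudrowak) add go- … -ak around the stem.
The other patterns: stems whose last vowel is 'e' or 'i' change the last vowel to 'o'; stems whose last vowel is 'u' change the last vowel to 'e'.
So mewtiglow → gomewtiglowak.

gomewtiglowak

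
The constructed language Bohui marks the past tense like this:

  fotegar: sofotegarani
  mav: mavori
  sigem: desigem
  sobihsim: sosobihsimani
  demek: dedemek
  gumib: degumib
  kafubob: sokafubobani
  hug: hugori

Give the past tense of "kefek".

sigem and sobihsim both end in -m yet inflect differently (desigem, sosobihsimani), so the final letter is not what conditions the rule; the number of vowels is.
"kefek" has 2 vowels. The stems with 2 vowels (sigem → desigem, demek → dedemek, gumib → degumib) add the prefix de-.
The other patterns: stems with 1 vowel add -ori; stems with 3 vowels add so- … -ani around the stem.
So kefek → dekefek.

dekefek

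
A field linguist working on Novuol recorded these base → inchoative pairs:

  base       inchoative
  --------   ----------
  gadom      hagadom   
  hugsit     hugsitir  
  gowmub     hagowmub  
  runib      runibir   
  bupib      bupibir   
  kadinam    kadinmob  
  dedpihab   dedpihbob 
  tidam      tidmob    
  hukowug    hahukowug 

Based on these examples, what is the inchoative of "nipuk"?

"nipuk" has last vowel 'u'. The stems whose last vowel is 'u' (hukowug → hahukowug, gowmub → hagowmub) add the prefix ha-.
The other patterns: stems whose last vowel is 'i' add -ir; stems whose last vowel is 'a' delete the last vowel and add -ob.
So nipuk → hanipuk.

hanipuk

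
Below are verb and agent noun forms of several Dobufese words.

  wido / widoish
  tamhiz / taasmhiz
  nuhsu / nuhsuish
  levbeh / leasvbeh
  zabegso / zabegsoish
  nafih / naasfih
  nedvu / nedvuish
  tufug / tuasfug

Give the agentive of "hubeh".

huasbeh

nedvu and tufug both have last vowel 'u' yet inflect differently (nedvuish, tuasfug), so the last vowel is not what conditions the rule; whether the stem ends in a vowel or a consonant is.
"hubeh" ends in a consonant. The stems ending in a consonant (tufug → tuasfug, nafih → naasfih, tamhiz → taasmhiz) insert -as- after the first vowel.
The other pattern: stems ending in a vowel add -ish.
So hubeh → huasbeh.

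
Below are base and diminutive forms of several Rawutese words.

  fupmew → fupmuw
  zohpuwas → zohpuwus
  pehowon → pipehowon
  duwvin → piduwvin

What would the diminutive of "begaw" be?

beguw

"begaw" ends in -w. The one such stem in the data (fupmew → fupmuw) changes the last vowel to 'u' (as does zohpuwas), so the same rule applies.
So begaw → beguw.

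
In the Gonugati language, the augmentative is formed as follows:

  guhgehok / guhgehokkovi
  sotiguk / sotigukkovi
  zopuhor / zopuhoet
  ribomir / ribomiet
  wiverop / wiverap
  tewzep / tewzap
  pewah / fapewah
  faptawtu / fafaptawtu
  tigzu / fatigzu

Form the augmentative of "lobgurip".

"lobgurip" ends in -p. The stems ending in -p (wiverop → wiverap, tewzep → tewzap) change the last vowel to 'a'.
The other patterns: stems ending in -k double the final consonant and add -ovi; stems ending in -r drop the final letter and add -et; stems ending in -h or -u add the prefix fa-.
So lobgurip → lobgurap.

lobgurap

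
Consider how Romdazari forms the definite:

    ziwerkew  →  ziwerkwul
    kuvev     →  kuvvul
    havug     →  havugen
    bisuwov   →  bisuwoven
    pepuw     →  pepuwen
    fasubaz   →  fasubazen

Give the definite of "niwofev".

kuvev and bisuwov both end in -v yet inflect differently (kuvvul, bisuwoven), so the final letter is not what conditions the rule; the last vowel is.
"niwofev" has last vowel 'e'. The stems whose last vowel is 'e' (ziwerkew → ziwerkwul, kuvev → kuvvul) delete the last vowel and add -ul.
The other pattern: stems whose last vowel is 'a', 'o' or 'u' add -en.
So niwofev → niwofvul.

niwofvul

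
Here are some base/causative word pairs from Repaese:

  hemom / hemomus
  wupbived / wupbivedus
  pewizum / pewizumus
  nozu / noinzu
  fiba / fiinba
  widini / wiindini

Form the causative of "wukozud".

wukozudus

"wukozud" ends in a consonant. The stems ending in a consonant (hemom → hemomus, wupbived → wupbivedus, pewizum → pewizumus) add -us.
So wukozud → wukozudus.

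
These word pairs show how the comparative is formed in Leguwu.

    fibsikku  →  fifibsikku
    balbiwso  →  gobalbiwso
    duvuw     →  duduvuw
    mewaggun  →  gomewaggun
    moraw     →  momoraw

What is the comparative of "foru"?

fibsikku and mewaggun both have last vowel 'u' yet inflect differently (fifibsikku, gomewaggun), so the last vowel is not what conditions the rule; the final letter is.
"foru" ends in -u. The one such stem in the data (fibsikku → fifibsikku) repeats the first consonant+vowel as a prefix (as do duvuw, moraw), so the same rule applies.
So foru → foforu.

foforu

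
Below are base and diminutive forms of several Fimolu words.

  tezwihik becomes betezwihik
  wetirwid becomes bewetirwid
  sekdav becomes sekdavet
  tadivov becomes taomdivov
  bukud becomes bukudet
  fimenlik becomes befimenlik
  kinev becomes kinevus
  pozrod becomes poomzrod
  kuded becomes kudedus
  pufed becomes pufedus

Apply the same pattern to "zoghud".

"zoghud" has last vowel 'u'. The one such stem in the data (bukud → bukudet) adds -et, so the same rule applies.
The other patterns: stems whose last vowel is 'e' add -us; stems whose last vowel is 'i' add the prefix be-; stems whose last vowel is 'o' insert -om- after the first vowel.
So zoghud → zoghudet.

zoghudet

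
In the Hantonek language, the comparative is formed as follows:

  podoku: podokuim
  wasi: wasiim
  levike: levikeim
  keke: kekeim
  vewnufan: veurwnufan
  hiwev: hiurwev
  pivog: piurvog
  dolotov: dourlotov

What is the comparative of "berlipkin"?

beurrlipkin

levike and hiwev both have last vowel 'e' yet inflect differently (levikeim, hiurwev), so the last vowel is not what conditions the rule; whether the stem ends in a vowel or a consonant is.
"berlipkin" ends in a consonant. The stems ending in a consonant (vewnufan → veurwnufan, hiwev → hiurwev, pivog → piurvog) insert -ur- after the first vowel.
So berlipkin → beurrlipkin.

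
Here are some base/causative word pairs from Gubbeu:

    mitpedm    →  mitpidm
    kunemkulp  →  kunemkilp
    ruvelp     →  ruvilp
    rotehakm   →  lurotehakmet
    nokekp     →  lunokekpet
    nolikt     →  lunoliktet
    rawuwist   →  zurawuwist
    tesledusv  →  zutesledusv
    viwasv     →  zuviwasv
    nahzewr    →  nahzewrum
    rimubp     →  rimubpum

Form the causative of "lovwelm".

mitpedm and rotehakm both end in -m yet inflect differently (mitpidm, lurotehakmet), so the final letter is not what conditions the rule; the second-to-last letter is.
"lovwelm" has second-to-last letter 'l'. The stems whose second-to-last letter is 'l' (kunemkulp → kunemkilp, ruvelp → ruvilp) change the last vowel to 'i'.
The other patterns: stems whose second-to-last letter is 'k' add lu- … -et around the stem; stems whose second-to-last letter is 's' add the prefix zu-; stems whose second-to-last letter is 'b' or 'w' add -um.
So lovwelm → lovwilm.

lovwilm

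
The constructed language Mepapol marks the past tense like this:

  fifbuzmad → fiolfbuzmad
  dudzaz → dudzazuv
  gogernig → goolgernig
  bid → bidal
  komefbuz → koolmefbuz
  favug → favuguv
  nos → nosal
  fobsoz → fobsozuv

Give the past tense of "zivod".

dudzaz and komefbuz both end in -z yet inflect differently (dudzazuv, koolmefbuz), so the final letter is not what conditions the rule; the number of vowels is.
"zivod" has 2 vowels. The stems with 2 vowels (dudzaz → dudzazuv, favug → favuguv, fobsoz → fobsozuv) add -uv.
The other patterns: stems with 1 vowel add -al; stems with 3 vowels insert -ol- after the first vowel.
So zivod → zivoduv.

zivoduv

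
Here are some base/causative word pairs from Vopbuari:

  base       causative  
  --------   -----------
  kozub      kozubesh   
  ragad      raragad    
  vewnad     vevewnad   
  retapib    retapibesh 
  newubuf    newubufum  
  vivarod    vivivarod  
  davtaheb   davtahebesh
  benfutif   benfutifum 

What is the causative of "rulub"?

rulubesh

benfutif and retapib both have last vowel 'i' yet inflect differently (benfutifum, retapibesh), so the last vowel is not what conditions the rule; the final letter is.
"rulub" ends in -b. The stems ending in -b (retapib → retapibesh, kozub → kozubesh, davtaheb → davtahebesh) add -esh.
The other patterns: stems ending in -f add -um; stems ending in -d repeat the first consonant+vowel as a prefix.
So rulub → rulubesh.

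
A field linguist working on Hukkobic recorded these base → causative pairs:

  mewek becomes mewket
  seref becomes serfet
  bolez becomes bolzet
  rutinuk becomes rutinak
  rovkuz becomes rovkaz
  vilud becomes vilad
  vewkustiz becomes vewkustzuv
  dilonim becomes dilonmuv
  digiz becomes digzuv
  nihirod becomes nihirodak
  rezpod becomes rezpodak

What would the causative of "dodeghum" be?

mewek and rutinuk both end in -k yet inflect differently (mewket, rutinak), so the final letter is not what conditions the rule; the last vowel is.
"dodeghum" has last vowel 'u'. The stems whose last vowel is 'u' (rutinuk → rutinak, rovkuz → rovkaz, vilud → vilad) change the last vowel to 'a'.
The other patterns: stems whose last vowel is 'e' delete the last vowel and add -et; stems whose last vowel is 'i' delete the last vowel and add -uv; stems whose last vowel is 'o' add -ak.
So dodeghum → dodegham.

dodegham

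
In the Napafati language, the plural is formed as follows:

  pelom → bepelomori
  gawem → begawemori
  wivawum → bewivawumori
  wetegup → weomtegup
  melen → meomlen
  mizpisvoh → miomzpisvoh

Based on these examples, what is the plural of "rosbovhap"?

wivawum and wetegup both have last vowel 'u' yet inflect differently (bewivawumori, weomtegup), so the last vowel is not what conditions the rule; the final letter is.
"rosbovhap" ends in -p. The one such stem in the data (wetegup → weomtegup) inserts -om- after the first vowel (as do melen, mizpisvoh), so the same rule applies.
The other pattern: stems ending in -m add be- … -ori around the stem.
So rosbovhap → roomsbovhap.

roomsbovhap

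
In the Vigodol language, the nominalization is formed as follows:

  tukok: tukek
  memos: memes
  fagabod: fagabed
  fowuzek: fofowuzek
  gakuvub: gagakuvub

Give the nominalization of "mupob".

mupeb

tukok and fowuzek both end in -k yet inflect differently (tukek, fofowuzek), so the final letter is not what conditions the rule; the last vowel is.
"mupob" has last vowel 'o'. The stems whose last vowel is 'o' (tukok → tukek, memos → memes, fagabod → fagabed) change the last vowel to 'e'.
The other pattern: stems whose last vowel is 'e' or 'u' repeat the first consonant+vowel as a prefix.
So mupob → mupeb.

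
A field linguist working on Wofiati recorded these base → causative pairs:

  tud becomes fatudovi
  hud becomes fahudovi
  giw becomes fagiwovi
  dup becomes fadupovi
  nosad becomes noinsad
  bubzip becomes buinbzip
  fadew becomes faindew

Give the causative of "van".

tud and nosad both end in -d yet inflect differently (fatudovi, noinsad), so the final letter is not what conditions the rule; the number of vowels is.
"van" has 1 vowel. The stems with 1 vowel (tud → fatudovi, hud → fahudovi, giw → fagiwovi) add fa- … -ovi around the stem.
So van → favanovi.

favanovi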